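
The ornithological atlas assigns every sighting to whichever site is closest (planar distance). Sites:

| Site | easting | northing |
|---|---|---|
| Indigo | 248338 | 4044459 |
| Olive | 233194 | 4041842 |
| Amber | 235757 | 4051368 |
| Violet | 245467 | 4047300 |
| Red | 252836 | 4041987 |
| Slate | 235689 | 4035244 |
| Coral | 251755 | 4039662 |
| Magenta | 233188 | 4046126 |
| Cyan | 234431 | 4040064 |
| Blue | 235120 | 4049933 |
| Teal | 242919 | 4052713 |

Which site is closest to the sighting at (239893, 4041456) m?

Cyan

Squared distances to each site:
Indigo: 80336034.000; Olive: 45025597.000; Amber: 115354240.000; Violet: 65221812.000; Red: 167803210.000; Slate: 56262560.000; Coral: 143925480.000; Magenta: 66765925.000; Cyan: 31771108.000; Blue: 94641058.000; Teal: 135876725.000.
Minimum at Cyan.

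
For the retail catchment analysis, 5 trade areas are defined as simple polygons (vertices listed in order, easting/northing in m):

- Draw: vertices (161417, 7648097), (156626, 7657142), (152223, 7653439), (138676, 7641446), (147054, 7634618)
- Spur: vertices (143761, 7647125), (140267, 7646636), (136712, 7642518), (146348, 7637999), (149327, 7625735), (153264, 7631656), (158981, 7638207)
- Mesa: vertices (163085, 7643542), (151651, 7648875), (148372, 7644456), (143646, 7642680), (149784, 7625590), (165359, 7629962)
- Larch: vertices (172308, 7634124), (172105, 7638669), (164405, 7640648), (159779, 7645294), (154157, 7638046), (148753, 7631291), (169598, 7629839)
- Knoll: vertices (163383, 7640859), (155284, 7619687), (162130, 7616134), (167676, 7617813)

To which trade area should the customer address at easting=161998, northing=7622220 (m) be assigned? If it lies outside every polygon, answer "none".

Knoll

Cast a ray rightward from (161998, 7622220). For each polygon, the edges (by vertex number in listed order) whose endpoints lie on opposite sides of northing = 7622220, where each meets that height, and whether that is right or left of the point:
Draw: no edge straddles that height → 0 crossings.
Spur: no edge straddles that height → 0 crossings.
Mesa: no edge straddles that height → 0 crossings.
Larch: no edge straddles that height → 0 crossings.
Knoll: 1–2 at easting≈156253.0 (left), 4–1 at easting≈166855.1 (right) → 1 crossing.
Only Knoll has an odd count, so the point is inside Knoll.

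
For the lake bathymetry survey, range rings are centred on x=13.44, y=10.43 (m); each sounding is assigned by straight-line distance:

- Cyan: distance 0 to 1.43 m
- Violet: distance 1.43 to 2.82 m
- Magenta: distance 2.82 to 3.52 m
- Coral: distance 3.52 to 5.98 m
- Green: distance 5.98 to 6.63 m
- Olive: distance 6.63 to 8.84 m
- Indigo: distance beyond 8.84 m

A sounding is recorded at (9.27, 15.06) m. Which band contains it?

Distance = √((9.27−13.44)² + (15.06−10.43)²) = √(17.389 + 21.437) = 6.231 m.
5.98 ≤ 6.231 < 6.63 → Green.

Green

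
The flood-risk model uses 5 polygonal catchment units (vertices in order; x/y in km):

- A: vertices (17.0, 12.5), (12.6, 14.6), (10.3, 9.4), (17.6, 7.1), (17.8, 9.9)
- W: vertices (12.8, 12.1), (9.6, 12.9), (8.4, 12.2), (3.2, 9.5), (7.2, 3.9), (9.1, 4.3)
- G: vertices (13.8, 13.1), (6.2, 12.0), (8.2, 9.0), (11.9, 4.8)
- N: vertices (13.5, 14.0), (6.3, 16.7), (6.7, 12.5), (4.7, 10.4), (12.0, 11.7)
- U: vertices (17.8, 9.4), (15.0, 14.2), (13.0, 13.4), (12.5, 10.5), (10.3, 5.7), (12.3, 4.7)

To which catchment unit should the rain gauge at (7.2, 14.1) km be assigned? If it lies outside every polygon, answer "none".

N

Cast a ray rightward from (7.2, 14.1). For each polygon, the edges (by vertex number in listed order) whose endpoints lie on opposite sides of y = 14.1, where each meets that height, and whether that is right or left of the point:
A: 1–2 at x≈13.65 (right), 2–3 at x≈12.38 (right) → 2 crossings.
W: no edge straddles that height → 0 crossings.
G: no edge straddles that height → 0 crossings.
N: 1–2 at x≈13.23 (right), 2–3 at x≈6.55 (left) → 1 crossing.
U: 1–2 at x≈15.06 (right), 2–3 at x≈14.75 (right) → 2 crossings.
Only N has an odd count, so the point is inside N.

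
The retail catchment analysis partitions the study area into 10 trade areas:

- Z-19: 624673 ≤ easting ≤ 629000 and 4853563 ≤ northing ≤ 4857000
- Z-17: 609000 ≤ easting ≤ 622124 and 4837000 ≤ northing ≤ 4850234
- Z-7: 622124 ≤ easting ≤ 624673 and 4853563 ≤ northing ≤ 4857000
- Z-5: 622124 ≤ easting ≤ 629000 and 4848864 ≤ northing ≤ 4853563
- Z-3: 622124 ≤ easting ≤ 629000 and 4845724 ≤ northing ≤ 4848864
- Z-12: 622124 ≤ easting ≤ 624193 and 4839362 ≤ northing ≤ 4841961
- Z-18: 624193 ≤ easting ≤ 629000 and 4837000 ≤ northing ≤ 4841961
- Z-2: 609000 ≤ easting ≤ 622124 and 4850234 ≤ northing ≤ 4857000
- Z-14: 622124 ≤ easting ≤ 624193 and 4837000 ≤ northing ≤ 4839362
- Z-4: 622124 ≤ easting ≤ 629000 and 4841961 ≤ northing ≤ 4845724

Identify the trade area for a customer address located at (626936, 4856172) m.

Z-19

The point has easting = 626936 and northing = 4856172.
Only Z-19 satisfies 624673 ≤ easting ≤ 629000 and 4853563 ≤ northing ≤ 4857000.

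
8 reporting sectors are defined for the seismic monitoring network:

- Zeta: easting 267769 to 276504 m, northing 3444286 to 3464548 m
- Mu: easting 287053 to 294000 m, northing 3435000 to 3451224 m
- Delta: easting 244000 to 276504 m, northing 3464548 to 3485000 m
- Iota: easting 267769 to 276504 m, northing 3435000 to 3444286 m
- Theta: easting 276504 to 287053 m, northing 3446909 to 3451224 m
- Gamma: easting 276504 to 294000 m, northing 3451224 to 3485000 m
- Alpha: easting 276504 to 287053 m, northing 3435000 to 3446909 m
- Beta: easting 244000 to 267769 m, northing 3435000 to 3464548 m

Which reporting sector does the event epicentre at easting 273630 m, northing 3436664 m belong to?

The point has easting = 273630 and northing = 3436664.
Only Iota satisfies 267769 ≤ easting ≤ 276504 and 3435000 ≤ northing ≤ 3444286.

Iota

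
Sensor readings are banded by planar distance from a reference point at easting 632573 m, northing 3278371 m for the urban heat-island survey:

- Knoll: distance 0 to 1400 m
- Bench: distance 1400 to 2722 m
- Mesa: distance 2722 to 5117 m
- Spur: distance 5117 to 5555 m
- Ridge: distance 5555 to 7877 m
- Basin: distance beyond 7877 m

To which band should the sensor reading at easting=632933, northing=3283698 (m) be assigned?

Spur

Distance = √((632933−632573)² + (3283698−3278371)²) = √(129600.000 + 28376929.000) = 5339.151 m.
5117 ≤ 5339.151 < 5555 → Spur.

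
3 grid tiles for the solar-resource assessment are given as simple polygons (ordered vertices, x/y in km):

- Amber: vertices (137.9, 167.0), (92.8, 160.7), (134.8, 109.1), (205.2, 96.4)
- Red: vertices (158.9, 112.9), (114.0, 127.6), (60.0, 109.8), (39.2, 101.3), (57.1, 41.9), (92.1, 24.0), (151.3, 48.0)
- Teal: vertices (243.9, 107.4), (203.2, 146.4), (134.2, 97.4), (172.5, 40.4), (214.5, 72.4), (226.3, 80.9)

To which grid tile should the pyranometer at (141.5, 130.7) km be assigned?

Amber

Cast a ray rightward from (141.5, 130.7). For each polygon, the edges (by vertex number in listed order) whose endpoints lie on opposite sides of y = 130.7, where each meets that height, and whether that is right or left of the point:
Amber: 2–3 at x≈117.22 (left), 4–1 at x≈172.50 (right) → 1 crossing.
Red: no edge straddles that height → 0 crossings.
Teal: 1–2 at x≈219.58 (right), 2–3 at x≈181.09 (right) → 2 crossings.
Only Amber has an odd count, so the point is inside Amber.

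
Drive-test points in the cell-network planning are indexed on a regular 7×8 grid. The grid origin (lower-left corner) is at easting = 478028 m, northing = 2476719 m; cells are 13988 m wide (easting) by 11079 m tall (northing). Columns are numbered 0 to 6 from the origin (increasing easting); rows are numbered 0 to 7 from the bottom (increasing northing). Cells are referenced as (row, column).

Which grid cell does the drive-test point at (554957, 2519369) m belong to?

Column index: ⌊(554957 − 478028) / 13988⌋ = ⌊5.500⌋ = 5
Row offset from origin: ⌊(2519369 − 2476719) / 11079⌋ = ⌊3.850⌋ = 3 → row 3

(3, 5)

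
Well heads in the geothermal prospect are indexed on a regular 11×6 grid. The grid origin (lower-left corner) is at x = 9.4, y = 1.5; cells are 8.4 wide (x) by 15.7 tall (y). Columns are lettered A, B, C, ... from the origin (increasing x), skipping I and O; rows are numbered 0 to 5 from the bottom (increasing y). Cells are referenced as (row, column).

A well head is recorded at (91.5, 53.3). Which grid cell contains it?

(3, K)

Column index: ⌊(91.5 − 9.4) / 8.4⌋ = ⌊9.774⌋ = 9 → column K
Row offset from origin: ⌊(53.3 − 1.5) / 15.7⌋ = ⌊3.299⌋ = 3 → row 3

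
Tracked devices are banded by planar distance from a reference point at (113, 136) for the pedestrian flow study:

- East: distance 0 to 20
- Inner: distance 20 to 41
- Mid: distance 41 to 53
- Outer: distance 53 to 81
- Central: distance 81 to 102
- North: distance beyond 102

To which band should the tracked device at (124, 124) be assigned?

East

Distance = √((124−113)² + (124−136)²) = √(121.000 + 144.000) = 16.279.
0 ≤ 16.279 < 20 → East.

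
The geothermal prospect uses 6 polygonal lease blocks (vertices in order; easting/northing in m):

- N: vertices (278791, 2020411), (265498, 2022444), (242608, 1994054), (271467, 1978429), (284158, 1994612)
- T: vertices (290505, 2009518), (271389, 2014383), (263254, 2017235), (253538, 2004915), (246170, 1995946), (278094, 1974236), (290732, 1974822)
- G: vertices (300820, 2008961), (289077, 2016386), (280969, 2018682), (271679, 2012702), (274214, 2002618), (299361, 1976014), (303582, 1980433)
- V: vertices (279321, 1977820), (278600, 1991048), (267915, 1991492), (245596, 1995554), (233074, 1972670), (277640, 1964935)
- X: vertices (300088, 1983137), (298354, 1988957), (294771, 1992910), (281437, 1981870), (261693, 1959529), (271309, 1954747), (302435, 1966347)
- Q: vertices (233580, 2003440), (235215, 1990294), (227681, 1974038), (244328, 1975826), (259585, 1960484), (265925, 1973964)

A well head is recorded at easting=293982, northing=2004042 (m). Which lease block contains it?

G

Cast a ray rightward from (293982, 2004042). For each polygon, the edges (by vertex number in listed order) whose endpoints lie on opposite sides of northing = 2004042, where each meets that height, and whether that is right or left of the point:
N: 2–3 at easting≈250661.0 (left), 5–1 at easting≈282196.3 (left) → 0 crossings.
T: 4–5 at easting≈252820.8 (left), 7–1 at easting≈290540.8 (left) → 0 crossings.
G: 4–5 at easting≈273856.0 (left), 7–1 at easting≈301296.2 (right) → 1 crossing.
V: no edge straddles that height → 0 crossings.
X: no edge straddles that height → 0 crossings.
Q: no edge straddles that height → 0 crossings.
Only G has an odd count, so the point is inside G.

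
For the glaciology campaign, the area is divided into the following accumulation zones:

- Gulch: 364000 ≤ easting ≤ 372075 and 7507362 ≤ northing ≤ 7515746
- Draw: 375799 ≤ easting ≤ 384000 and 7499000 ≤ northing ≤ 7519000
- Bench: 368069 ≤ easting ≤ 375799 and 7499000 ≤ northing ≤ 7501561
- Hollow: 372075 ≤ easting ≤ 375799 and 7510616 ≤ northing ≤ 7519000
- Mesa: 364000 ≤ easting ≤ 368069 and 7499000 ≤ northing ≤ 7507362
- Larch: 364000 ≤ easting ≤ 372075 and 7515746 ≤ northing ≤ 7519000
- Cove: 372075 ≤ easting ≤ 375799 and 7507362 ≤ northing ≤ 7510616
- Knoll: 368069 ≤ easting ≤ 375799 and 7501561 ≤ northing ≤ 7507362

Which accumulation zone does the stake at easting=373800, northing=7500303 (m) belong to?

The point has easting = 373800 and northing = 7500303.
Only Bench satisfies 368069 ≤ easting ≤ 375799 and 7499000 ≤ northing ≤ 7501561.

Bench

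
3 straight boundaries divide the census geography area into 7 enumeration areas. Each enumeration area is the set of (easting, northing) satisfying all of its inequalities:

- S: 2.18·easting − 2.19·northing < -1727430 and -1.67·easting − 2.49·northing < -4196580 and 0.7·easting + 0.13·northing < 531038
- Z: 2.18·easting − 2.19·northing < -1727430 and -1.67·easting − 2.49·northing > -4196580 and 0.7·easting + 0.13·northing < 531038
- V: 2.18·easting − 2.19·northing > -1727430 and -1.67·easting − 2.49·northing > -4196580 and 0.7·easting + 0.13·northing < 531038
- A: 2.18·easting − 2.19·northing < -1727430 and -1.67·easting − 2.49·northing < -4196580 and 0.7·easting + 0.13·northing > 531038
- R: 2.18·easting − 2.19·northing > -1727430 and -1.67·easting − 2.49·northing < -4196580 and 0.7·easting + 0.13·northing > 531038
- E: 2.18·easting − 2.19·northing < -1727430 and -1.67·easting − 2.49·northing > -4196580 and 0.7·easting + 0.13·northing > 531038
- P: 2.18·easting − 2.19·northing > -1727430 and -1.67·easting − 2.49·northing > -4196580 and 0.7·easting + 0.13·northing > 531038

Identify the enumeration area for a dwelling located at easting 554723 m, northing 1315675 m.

2.18·554723 − 2.19·1315675 = -1672032.110, which is > -1727430
-1.67·554723 − 2.49·1315675 = -4202418.160, which is < -4196580
0.7·554723 + 0.13·1315675 = 559343.850, which is > 531038
This sign pattern matches R.

R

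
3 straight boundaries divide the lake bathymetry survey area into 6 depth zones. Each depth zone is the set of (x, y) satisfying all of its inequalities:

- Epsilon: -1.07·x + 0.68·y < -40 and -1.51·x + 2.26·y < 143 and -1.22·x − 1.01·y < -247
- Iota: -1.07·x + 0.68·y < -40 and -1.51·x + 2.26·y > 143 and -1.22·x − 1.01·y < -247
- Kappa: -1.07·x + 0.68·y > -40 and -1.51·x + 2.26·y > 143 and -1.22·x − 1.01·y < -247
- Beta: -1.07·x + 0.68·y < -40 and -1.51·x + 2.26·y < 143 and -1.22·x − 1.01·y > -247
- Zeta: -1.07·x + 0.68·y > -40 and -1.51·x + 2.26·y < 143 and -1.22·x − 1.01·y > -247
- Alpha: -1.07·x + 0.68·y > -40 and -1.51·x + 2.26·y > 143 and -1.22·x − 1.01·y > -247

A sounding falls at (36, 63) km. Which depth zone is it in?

-1.07·36 + 0.68·63 = 4.320, which is > -40
-1.51·36 + 2.26·63 = 88.020, which is < 143
-1.22·36 − 1.01·63 = -107.550, which is > -247
This sign pattern matches Zeta.

Zeta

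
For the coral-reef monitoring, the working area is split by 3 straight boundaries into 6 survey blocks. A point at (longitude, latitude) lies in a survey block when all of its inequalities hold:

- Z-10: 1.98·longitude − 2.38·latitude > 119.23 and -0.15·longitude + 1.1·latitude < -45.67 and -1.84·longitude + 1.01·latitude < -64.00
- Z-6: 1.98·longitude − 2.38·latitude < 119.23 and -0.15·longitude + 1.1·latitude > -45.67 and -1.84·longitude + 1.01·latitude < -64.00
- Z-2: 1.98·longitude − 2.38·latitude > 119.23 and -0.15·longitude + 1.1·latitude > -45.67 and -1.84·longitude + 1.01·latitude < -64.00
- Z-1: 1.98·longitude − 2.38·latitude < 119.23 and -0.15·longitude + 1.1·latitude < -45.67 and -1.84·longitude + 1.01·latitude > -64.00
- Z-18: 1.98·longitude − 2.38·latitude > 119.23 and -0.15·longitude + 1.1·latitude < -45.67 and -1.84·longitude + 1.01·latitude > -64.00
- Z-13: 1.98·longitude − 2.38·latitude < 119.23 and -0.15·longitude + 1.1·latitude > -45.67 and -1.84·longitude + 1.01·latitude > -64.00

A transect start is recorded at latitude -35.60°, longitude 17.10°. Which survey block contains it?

Z-6

1.98·17.10 − 2.38·-35.60 = 118.586, which is < 119.23
-0.15·17.10 + 1.1·-35.60 = -41.725, which is > -45.67
-1.84·17.10 + 1.01·-35.60 = -67.420, which is < -64.00
This sign pattern matches Z-6.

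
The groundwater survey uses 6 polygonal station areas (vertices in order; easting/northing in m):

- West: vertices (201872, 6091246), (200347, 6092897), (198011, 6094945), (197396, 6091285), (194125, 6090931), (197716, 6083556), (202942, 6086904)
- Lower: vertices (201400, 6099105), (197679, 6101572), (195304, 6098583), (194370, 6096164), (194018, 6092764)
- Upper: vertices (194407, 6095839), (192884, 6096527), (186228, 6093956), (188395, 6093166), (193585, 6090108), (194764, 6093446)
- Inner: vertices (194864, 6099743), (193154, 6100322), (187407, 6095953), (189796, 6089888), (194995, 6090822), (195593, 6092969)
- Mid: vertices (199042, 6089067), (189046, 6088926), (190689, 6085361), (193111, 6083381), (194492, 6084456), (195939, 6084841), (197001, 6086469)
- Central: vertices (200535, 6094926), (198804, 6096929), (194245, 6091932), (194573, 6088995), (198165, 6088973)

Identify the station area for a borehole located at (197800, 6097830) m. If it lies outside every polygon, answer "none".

Cast a ray rightward from (197800, 6097830). For each polygon, the edges (by vertex number in listed order) whose endpoints lie on opposite sides of northing = 6097830, where each meets that height, and whether that is right or left of the point:
West: no edge straddles that height → 0 crossings.
Lower: 3–4 at easting≈195013.3 (left), 5–1 at easting≈199915.7 (right) → 1 crossing.
Upper: no edge straddles that height → 0 crossings.
Inner: 2–3 at easting≈189876.0 (left), 6–1 at easting≈195069.9 (left) → 0 crossings.
Mid: no edge straddles that height → 0 crossings.
Central: no edge straddles that height → 0 crossings.
Only Lower has an odd count, so the point is inside Lower.

Lower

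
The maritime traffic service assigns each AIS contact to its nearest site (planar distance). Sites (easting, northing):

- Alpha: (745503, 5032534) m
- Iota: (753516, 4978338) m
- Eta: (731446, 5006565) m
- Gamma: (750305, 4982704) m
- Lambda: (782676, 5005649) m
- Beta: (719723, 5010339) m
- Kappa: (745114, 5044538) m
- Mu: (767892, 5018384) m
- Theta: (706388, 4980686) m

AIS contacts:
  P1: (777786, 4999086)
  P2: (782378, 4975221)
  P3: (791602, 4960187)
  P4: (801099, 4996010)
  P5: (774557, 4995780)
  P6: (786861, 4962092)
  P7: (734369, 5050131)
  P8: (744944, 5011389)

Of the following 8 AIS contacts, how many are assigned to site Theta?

P1 → Lambda
P2 → Iota
P3 → Iota
P4 → Lambda
P5 → Lambda
P6 → Iota
P7 → Kappa
P8 → Eta
0 of the 8 go to Theta.

0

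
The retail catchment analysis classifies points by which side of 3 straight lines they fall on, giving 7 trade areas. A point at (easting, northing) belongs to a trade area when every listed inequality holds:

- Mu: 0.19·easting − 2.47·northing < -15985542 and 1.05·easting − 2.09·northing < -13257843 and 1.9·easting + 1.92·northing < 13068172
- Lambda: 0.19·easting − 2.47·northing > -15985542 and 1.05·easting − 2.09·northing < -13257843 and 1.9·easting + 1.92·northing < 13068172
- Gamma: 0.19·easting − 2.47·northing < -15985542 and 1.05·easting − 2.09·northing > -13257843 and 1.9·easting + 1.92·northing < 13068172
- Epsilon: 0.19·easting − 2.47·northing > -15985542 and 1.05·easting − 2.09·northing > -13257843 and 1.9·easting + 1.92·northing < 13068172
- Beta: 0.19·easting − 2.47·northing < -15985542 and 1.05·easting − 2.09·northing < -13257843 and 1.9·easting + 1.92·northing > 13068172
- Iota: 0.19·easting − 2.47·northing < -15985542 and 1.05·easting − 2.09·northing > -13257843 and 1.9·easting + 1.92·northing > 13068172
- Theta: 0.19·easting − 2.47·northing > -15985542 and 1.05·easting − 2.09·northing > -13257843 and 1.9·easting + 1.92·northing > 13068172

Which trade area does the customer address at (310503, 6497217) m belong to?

0.19·310503 − 2.47·6497217 = -15989130.420, which is < -15985542
1.05·310503 − 2.09·6497217 = -13253155.380, which is > -13257843
1.9·310503 + 1.92·6497217 = 13064612.340, which is < 13068172
This sign pattern matches Gamma.

Gamma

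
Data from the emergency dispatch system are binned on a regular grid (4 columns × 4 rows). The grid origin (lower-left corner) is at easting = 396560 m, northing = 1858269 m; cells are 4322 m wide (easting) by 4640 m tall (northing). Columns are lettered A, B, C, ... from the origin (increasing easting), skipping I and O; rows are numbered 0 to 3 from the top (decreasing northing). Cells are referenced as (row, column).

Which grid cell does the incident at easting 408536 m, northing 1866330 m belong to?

Column index: ⌊(408536 − 396560) / 4322⌋ = ⌊2.771⌋ = 2 → column C
Row offset from origin: ⌊(1866330 − 1858269) / 4640⌋ = ⌊1.737⌋ = 1 → row 2 (counted from top)

(2, C)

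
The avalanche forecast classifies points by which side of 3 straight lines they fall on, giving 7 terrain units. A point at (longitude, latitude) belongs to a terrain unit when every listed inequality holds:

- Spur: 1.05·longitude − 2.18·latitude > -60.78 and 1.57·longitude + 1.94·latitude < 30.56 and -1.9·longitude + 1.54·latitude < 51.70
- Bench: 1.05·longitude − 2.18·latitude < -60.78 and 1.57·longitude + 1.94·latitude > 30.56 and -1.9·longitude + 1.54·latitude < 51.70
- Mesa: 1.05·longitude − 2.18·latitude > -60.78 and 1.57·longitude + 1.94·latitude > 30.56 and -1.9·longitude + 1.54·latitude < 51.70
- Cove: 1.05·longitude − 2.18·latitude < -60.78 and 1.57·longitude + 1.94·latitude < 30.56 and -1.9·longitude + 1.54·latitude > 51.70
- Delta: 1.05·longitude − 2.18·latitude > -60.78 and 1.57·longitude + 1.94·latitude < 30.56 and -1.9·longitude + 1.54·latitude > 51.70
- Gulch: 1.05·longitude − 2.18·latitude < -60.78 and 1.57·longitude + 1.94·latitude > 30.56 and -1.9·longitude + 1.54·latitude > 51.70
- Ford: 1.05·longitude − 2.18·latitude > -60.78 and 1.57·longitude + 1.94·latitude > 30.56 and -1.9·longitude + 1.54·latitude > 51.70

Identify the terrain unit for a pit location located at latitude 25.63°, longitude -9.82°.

Gulch

1.05·-9.82 − 2.18·25.63 = -66.184, which is < -60.78
1.57·-9.82 + 1.94·25.63 = 34.305, which is > 30.56
-1.9·-9.82 + 1.54·25.63 = 58.128, which is > 51.70
This sign pattern matches Gulch.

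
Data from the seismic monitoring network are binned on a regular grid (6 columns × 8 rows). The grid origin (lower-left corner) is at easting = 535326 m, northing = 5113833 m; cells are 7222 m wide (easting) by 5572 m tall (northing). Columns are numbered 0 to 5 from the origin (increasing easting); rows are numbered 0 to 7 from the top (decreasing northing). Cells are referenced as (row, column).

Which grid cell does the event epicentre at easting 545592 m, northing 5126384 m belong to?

Column index: ⌊(545592 − 535326) / 7222⌋ = ⌊1.421⌋ = 1
Row offset from origin: ⌊(5126384 − 5113833) / 5572⌋ = ⌊2.253⌋ = 2 → row 5 (counted from top)

(5, 1)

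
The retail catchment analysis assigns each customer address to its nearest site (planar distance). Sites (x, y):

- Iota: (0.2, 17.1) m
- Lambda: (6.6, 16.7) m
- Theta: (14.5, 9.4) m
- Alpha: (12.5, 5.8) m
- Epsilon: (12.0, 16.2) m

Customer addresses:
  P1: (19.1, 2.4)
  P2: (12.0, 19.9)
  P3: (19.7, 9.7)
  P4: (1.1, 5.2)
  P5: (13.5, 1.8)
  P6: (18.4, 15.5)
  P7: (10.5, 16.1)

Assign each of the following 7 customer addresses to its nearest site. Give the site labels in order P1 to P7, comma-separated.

Alpha, Epsilon, Theta, Alpha, Alpha, Epsilon, Epsilon

P1 → Alpha (d²=55.12)
P2 → Epsilon (d²=13.69)
P3 → Theta (d²=27.13)
P4 → Alpha (d²=130.32)
P5 → Alpha (d²=17.00)
P6 → Epsilon (d²=41.45)
P7 → Epsilon (d²=2.26)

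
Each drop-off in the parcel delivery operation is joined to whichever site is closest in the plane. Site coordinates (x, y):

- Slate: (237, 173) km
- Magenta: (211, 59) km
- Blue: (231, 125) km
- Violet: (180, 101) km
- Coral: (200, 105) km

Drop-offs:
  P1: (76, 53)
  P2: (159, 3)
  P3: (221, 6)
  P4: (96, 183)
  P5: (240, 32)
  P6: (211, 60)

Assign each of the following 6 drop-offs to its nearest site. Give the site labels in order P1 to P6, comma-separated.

Violet, Magenta, Magenta, Violet, Magenta, Magenta

P1 → Violet (d²=13120.00)
P2 → Magenta (d²=5840.00)
P3 → Magenta (d²=2909.00)
P4 → Violet (d²=13780.00)
P5 → Magenta (d²=1570.00)
P6 → Magenta (d²=1.00)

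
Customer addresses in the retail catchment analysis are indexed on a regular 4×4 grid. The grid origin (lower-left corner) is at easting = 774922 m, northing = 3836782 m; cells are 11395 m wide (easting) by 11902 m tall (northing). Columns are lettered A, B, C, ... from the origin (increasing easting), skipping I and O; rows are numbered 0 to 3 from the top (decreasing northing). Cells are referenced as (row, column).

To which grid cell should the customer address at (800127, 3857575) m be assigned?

Column index: ⌊(800127 − 774922) / 11395⌋ = ⌊2.212⌋ = 2 → column C
Row offset from origin: ⌊(3857575 − 3836782) / 11902⌋ = ⌊1.747⌋ = 1 → row 2 (counted from top)

(2, C)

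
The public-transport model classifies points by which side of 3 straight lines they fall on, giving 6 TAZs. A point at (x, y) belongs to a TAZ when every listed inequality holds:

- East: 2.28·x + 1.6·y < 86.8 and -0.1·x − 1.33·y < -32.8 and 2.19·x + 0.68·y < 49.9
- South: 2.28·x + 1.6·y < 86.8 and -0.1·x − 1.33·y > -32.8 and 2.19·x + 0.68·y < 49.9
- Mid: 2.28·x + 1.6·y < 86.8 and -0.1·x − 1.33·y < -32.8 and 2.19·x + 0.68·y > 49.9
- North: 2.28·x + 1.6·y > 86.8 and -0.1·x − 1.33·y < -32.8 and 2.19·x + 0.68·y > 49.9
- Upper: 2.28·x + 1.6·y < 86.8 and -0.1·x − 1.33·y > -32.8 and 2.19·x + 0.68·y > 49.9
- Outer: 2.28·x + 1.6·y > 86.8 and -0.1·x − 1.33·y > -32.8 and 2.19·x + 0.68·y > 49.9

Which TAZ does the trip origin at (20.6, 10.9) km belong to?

Upper

2.28·20.6 + 1.6·10.9 = 64.408, which is < 86.8
-0.1·20.6 − 1.33·10.9 = -16.557, which is > -32.8
2.19·20.6 + 0.68·10.9 = 52.526, which is > 49.9
This sign pattern matches Upper.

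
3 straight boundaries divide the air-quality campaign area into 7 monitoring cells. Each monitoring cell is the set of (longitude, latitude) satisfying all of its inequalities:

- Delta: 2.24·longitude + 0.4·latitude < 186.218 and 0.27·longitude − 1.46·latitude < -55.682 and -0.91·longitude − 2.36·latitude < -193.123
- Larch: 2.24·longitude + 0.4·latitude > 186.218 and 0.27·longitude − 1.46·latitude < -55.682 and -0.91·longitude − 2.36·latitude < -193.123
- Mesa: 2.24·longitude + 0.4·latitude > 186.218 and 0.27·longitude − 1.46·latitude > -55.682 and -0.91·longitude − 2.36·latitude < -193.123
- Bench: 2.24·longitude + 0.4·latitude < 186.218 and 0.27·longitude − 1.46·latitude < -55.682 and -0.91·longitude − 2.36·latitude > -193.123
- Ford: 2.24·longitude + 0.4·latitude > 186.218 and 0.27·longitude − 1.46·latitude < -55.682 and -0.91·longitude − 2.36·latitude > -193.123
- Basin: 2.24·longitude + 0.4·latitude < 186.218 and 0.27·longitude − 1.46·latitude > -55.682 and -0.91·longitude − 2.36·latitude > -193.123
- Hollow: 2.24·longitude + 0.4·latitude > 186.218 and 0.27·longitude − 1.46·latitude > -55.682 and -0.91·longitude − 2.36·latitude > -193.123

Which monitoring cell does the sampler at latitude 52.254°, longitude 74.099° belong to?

2.24·74.099 + 0.4·52.254 = 186.883, which is > 186.218
0.27·74.099 − 1.46·52.254 = -56.284, which is < -55.682
-0.91·74.099 − 2.36·52.254 = -190.750, which is > -193.123
This sign pattern matches Ford.

Ford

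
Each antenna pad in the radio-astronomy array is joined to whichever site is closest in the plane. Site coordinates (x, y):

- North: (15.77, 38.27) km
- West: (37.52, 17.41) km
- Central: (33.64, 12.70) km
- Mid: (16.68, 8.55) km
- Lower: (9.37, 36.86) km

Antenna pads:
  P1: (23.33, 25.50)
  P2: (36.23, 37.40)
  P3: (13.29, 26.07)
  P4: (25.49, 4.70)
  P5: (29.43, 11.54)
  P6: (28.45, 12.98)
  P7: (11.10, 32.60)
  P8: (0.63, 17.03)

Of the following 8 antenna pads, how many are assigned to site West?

P1 → North
P2 → West
P3 → Lower
P4 → Mid
P5 → Central
P6 → Central
P7 → Lower
P8 → Mid
1 of the 8 goes to West.

1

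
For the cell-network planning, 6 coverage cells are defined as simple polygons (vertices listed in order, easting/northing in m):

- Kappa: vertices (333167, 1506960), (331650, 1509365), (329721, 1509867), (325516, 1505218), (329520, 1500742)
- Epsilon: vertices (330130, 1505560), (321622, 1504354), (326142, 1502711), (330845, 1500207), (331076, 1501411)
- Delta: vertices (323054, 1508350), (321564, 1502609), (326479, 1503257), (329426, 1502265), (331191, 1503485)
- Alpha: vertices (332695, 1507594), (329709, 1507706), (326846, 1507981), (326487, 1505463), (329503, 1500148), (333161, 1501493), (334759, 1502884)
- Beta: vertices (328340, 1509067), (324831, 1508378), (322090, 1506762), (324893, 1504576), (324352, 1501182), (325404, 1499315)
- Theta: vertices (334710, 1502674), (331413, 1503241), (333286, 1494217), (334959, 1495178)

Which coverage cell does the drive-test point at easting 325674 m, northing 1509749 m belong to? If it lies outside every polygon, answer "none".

none

Cast a ray rightward from (325674, 1509749). For each polygon, the edges (by vertex number in listed order) whose endpoints lie on opposite sides of northing = 1509749, where each meets that height, and whether that is right or left of the point:
Kappa: 2–3 at easting≈330174.4 (right), 3–4 at easting≈329614.3 (right) → 2 crossings.
Epsilon: no edge straddles that height → 0 crossings.
Delta: no edge straddles that height → 0 crossings.
Alpha: no edge straddles that height → 0 crossings.
Beta: no edge straddles that height → 0 crossings.
Theta: no edge straddles that height → 0 crossings.
All counts are even, so the point lies outside every listed polygon.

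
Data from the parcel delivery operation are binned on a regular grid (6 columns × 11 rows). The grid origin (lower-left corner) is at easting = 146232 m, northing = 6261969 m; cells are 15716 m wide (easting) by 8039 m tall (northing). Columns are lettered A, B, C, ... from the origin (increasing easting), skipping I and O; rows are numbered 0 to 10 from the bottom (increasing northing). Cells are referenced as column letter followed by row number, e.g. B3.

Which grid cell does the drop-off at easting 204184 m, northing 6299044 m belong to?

Column index: ⌊(204184 − 146232) / 15716⌋ = ⌊3.687⌋ = 3 → column D
Row offset from origin: ⌊(6299044 − 6261969) / 8039⌋ = ⌊4.612⌋ = 4 → row 4

D4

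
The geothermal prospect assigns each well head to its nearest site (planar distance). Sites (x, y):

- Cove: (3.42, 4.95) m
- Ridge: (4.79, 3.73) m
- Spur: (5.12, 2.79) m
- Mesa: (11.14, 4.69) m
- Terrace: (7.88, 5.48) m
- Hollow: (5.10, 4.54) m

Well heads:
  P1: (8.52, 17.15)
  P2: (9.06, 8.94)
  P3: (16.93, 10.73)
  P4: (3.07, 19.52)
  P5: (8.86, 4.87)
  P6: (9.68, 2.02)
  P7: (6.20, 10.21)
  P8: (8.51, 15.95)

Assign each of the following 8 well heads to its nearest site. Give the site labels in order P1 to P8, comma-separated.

Terrace, Terrace, Mesa, Cove, Terrace, Mesa, Terrace, Terrace

P1 → Terrace (d²=136.60)
P2 → Terrace (d²=13.36)
P3 → Mesa (d²=70.01)
P4 → Cove (d²=212.41)
P5 → Terrace (d²=1.33)
P6 → Mesa (d²=9.26)
P7 → Terrace (d²=25.20)
P8 → Terrace (d²=110.02)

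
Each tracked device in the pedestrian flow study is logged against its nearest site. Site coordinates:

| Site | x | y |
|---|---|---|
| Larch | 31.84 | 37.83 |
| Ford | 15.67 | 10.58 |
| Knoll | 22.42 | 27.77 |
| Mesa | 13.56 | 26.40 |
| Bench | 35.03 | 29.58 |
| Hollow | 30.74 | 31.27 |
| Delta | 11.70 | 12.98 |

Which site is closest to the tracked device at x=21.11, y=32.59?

Squared distances to each site:
Larch: 142.590; Ford: 514.034; Knoll: 24.949; Mesa: 95.319; Bench: 202.827; Hollow: 94.479; Delta: 473.100.
Minimum at Knoll.

Knoll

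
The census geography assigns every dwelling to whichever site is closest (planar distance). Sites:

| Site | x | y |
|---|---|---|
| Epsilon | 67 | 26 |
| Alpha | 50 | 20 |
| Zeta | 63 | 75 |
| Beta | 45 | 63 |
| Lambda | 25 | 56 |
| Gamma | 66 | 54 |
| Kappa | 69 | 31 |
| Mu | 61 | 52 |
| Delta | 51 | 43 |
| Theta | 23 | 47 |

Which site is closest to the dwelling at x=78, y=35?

Kappa

Squared distances to each site:
Epsilon: 202.000; Alpha: 1009.000; Zeta: 1825.000; Beta: 1873.000; Lambda: 3250.000; Gamma: 505.000; Kappa: 97.000; Mu: 578.000; Delta: 793.000; Theta: 3169.000.
Minimum at Kappa.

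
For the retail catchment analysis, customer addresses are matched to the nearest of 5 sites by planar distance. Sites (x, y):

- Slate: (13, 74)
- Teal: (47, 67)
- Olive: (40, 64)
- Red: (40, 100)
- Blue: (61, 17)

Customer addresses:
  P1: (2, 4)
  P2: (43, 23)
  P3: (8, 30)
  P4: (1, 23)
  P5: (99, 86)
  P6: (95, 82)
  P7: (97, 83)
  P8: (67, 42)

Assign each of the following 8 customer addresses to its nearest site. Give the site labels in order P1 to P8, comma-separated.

P1 → Blue (d²=3650.00)
P2 → Blue (d²=360.00)
P3 → Slate (d²=1961.00)
P4 → Slate (d²=2745.00)
P5 → Teal (d²=3065.00)
P6 → Teal (d²=2529.00)
P7 → Teal (d²=2756.00)
P8 → Blue (d²=661.00)

Blue, Blue, Slate, Slate, Teal, Teal, Teal, Blue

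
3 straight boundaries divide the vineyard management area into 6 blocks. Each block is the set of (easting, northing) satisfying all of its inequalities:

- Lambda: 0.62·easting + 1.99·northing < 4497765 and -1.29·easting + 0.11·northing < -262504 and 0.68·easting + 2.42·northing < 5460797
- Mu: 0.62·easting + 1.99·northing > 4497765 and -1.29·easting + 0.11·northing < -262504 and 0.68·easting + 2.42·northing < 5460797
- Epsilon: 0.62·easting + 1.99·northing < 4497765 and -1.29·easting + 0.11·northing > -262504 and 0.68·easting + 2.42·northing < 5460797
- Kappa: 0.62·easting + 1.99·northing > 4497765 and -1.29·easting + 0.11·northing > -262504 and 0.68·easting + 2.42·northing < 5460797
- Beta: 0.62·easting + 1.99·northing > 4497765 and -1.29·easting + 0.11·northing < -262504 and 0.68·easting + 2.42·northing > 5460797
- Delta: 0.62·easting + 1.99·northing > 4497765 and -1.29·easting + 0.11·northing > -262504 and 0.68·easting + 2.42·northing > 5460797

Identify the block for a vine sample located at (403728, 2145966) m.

Beta

0.62·403728 + 1.99·2145966 = 4520783.700, which is > 4497765
-1.29·403728 + 0.11·2145966 = -284752.860, which is < -262504
0.68·403728 + 2.42·2145966 = 5467772.760, which is > 5460797
This sign pattern matches Beta.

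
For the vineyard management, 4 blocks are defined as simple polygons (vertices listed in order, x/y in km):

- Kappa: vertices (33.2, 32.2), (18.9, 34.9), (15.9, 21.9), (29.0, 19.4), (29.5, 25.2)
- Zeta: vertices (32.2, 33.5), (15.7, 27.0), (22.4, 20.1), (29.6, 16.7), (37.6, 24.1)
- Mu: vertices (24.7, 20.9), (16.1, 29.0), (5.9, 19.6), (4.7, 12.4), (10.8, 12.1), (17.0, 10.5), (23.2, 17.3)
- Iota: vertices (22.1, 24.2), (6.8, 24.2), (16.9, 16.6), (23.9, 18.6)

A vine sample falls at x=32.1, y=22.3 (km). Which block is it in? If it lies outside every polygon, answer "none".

Zeta

Cast a ray rightward from (32.1, 22.3). For each polygon, the edges (by vertex number in listed order) whose endpoints lie on opposite sides of y = 22.3, where each meets that height, and whether that is right or left of the point:
Kappa: 2–3 at x≈15.99 (left), 4–5 at x≈29.25 (left) → 0 crossings.
Zeta: 2–3 at x≈20.26 (left), 4–5 at x≈35.65 (right) → 1 crossing.
Mu: 1–2 at x≈23.21 (left), 2–3 at x≈8.83 (left) → 0 crossings.
Iota: 2–3 at x≈9.32 (left), 4–1 at x≈22.71 (left) → 0 crossings.
Only Zeta has an odd count, so the point is inside Zeta.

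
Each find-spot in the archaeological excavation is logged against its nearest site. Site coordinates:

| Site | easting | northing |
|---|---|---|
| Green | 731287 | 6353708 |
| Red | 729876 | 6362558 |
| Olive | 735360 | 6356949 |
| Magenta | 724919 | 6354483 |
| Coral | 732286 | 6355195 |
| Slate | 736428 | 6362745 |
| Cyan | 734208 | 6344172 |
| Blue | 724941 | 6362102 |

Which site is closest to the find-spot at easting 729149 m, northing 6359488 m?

Red

Squared distances to each site:
Green: 37979444.000; Red: 9953429.000; Olive: 45023042.000; Magenta: 42942925.000; Coral: 28270618.000; Slate: 63591890.000; Cyan: 260173337.000; Blue: 24540260.000.
Minimum at Red.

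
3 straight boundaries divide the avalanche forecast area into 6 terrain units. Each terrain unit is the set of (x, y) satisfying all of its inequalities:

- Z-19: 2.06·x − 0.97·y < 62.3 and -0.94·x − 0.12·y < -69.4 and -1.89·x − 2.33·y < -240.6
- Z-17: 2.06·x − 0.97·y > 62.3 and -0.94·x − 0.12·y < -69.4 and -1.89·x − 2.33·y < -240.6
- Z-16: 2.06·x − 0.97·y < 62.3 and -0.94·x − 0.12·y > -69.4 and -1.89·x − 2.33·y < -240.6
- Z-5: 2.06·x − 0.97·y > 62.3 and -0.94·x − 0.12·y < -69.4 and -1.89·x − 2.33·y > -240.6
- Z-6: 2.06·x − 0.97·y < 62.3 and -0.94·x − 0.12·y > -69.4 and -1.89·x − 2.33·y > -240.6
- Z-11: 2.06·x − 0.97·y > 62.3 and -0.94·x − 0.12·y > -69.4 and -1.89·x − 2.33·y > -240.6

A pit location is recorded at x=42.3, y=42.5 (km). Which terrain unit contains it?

2.06·42.3 − 0.97·42.5 = 45.913, which is < 62.3
-0.94·42.3 − 0.12·42.5 = -44.862, which is > -69.4
-1.89·42.3 − 2.33·42.5 = -178.972, which is > -240.6
This sign pattern matches Z-6.

Z-6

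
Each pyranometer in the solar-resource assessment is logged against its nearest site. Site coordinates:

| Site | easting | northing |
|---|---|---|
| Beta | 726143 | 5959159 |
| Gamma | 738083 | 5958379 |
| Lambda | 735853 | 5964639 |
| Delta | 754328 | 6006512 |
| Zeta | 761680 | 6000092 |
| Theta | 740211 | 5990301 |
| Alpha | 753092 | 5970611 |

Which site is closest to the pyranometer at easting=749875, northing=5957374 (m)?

Squared distances to each site:
Beta: 566394049.000; Gamma: 140061289.000; Lambda: 249396709.000; Delta: 2434372253.000; Zeta: 1964185549.000; Theta: 1177580225.000; Alpha: 185567258.000.
Minimum at Gamma.

Gamma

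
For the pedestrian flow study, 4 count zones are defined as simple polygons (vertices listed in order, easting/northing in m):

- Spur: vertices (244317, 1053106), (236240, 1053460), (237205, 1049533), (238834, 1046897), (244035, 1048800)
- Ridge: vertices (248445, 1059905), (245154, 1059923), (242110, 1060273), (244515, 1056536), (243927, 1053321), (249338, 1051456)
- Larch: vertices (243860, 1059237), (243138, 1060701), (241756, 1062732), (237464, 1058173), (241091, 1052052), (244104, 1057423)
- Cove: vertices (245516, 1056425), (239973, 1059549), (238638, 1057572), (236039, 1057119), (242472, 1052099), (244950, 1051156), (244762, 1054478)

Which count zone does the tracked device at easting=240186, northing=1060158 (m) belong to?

Cast a ray rightward from (240186, 1060158). For each polygon, the edges (by vertex number in listed order) whose endpoints lie on opposite sides of northing = 1060158, where each meets that height, and whether that is right or left of the point:
Spur: no edge straddles that height → 0 crossings.
Ridge: 2–3 at easting≈243110.2 (right), 3–4 at easting≈242184.0 (right) → 2 crossings.
Larch: 1–2 at easting≈243405.8 (right), 3–4 at easting≈239332.7 (left) → 1 crossing.
Cove: no edge straddles that height → 0 crossings.
Only Larch has an odd count, so the point is inside Larch.

Larch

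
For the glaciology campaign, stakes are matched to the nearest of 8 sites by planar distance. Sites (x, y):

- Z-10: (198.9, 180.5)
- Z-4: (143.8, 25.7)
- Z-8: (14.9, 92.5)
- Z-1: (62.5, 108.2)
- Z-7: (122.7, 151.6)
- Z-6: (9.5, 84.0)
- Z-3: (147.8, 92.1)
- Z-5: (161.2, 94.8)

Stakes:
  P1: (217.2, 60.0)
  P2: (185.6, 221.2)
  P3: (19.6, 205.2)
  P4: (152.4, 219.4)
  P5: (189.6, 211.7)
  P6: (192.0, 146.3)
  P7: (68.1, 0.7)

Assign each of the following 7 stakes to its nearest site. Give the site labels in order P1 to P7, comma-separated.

Z-5, Z-10, Z-1, Z-10, Z-10, Z-10, Z-4

P1 → Z-5 (d²=4347.04)
P2 → Z-10 (d²=1833.38)
P3 → Z-1 (d²=11249.41)
P4 → Z-10 (d²=3675.46)
P5 → Z-10 (d²=1059.93)
P6 → Z-10 (d²=1217.25)
P7 → Z-4 (d²=6355.49)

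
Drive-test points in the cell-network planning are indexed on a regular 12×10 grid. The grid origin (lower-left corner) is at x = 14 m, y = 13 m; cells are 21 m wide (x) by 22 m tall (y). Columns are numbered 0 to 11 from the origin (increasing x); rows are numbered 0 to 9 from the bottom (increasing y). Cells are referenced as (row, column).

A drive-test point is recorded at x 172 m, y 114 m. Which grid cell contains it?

(4, 7)

Column index: ⌊(172 − 14) / 21⌋ = ⌊7.524⌋ = 7
Row offset from origin: ⌊(114 − 13) / 22⌋ = ⌊4.591⌋ = 4 → row 4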